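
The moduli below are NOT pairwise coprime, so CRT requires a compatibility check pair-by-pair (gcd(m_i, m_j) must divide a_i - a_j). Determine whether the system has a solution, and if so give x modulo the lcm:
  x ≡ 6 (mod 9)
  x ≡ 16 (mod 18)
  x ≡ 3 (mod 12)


Moduli 9, 18, 12 are not pairwise coprime, so CRT works modulo lcm(m_i) when all pairwise compatibility conditions hold.
Pairwise compatibility: gcd(m_i, m_j) must divide a_i - a_j for every pair.
Merge one congruence at a time:
  Start: x ≡ 6 (mod 9).
  Combine with x ≡ 16 (mod 18): gcd(9, 18) = 9, and 16 - 6 = 10 is NOT divisible by 9.
    ⇒ system is inconsistent (no integer solution).

No solution (the system is inconsistent).


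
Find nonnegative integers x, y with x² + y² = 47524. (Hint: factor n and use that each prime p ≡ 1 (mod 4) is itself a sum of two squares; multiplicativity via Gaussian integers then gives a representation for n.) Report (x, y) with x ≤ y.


Step 1: Factor n = 47524 = 2^2 · 109^2.
Step 2: Check the mod-4 condition on each prime factor: 2 = 2 (special); 109 ≡ 1 (mod 4), exponent 2.
All primes ≡ 3 (mod 4) appear to even exponent (or don't appear), so by the two-squares theorem n IS expressible as a sum of two squares.
Step 3: Build a representation. Group n = k² · m with k = 2 and m = 109 · 109 = 11881 (a product of primes ≡ 1 (mod 4)); a representation of m scales to one of n via (k·x)² + (k·y)² = k²(x² + y²). Each prime p ≡ 1 (mod 4) is itself a sum of two squares; find a² by testing p − a² for a perfect square:
  109: 109 − 1² = 108, 109 − 2² = 105, 109 − 3² = 100 = 10² ⇒ 109 = 3² + 10².
  Combine using the Brahmagupta–Fibonacci identity (a² + b²)(c² + d²) = (ac − bd)² + (ad + bc)² = (ac + bd)² + (ad − bc)²:
  109 · 109 = 11881: from (3² + 10²)(3² + 10²), take (3·3 − 10·10, 3·10 + 10·3) = (9 − 100, 30 + 30) = (-91, 60); dropping signs (only squares matter) gives (91, 60); check 91² + 60² = 8281 + 3600 = 11881 ✓.
  Scale by k = 2: (2·91, 2·60) = (182, 120).
Step 4: Order so x ≤ y and verify: 120² + 182² = 14400 + 33124 = 47524 = n. ✓

n = 47524 = 120² + 182² (one valid representation with x ≤ y).


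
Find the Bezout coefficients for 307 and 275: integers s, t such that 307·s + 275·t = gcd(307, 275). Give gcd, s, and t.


Euclidean algorithm on (307, 275) — divide until remainder is 0:
  307 = 1 · 275 + 32
  275 = 8 · 32 + 19
  32 = 1 · 19 + 13
  19 = 1 · 13 + 6
  13 = 2 · 6 + 1
  6 = 6 · 1 + 0
gcd(307, 275) = 1.
Track Bezout coefficients alongside the remainders: start with r₀ = 307 = a·1 + b·0 (s = 1, t = 0) and r₁ = 275 = a·0 + b·1 (s = 0, t = 1); each new remainder r_{k+1} = r_{k-1} − q_k·r_k inherits s_{k+1} = s_{k-1} − q_k·s_k, t_{k+1} = t_{k-1} − q_k·t_k, so r_k = a·s_k + b·t_k at every step:
  q = 1: r = 32, s = 1 − 1·0 = 1, t = 0 − 1·1 = -1  (check: 307·1 + 275·(-1) = 32)
  q = 8: r = 19, s = 0 − 8·1 = -8, t = 1 − 8·(-1) = 9  (check: 307·(-8) + 275·9 = 19)
  q = 1: r = 13, s = 1 − 1·(-8) = 9, t = -1 − 1·9 = -10  (check: 307·9 + 275·(-10) = 13)
  q = 1: r = 6, s = -8 − 1·9 = -17, t = 9 − 1·(-10) = 19  (check: 307·(-17) + 275·19 = 6)
  q = 2: r = 1, s = 9 − 2·(-17) = 43, t = -10 − 2·19 = -48  (check: 307·43 + 275·(-48) = 1)
The row with r = 1 (the gcd) gives the Bezout coefficients s = 43, t = -48.
Result: 307 · (43) + 275 · (-48) = 1.

gcd(307, 275) = 1; s = 43, t = -48 (check: 307·43 + 275·(-48) = 1).


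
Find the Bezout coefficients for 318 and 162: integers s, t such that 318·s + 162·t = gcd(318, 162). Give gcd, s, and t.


Euclidean algorithm on (318, 162) — divide until remainder is 0:
  318 = 1 · 162 + 156
  162 = 1 · 156 + 6
  156 = 26 · 6 + 0
gcd(318, 162) = 6.
Track Bezout coefficients alongside the remainders: start with r₀ = 318 = a·1 + b·0 (s = 1, t = 0) and r₁ = 162 = a·0 + b·1 (s = 0, t = 1); each new remainder r_{k+1} = r_{k-1} − q_k·r_k inherits s_{k+1} = s_{k-1} − q_k·s_k, t_{k+1} = t_{k-1} − q_k·t_k, so r_k = a·s_k + b·t_k at every step:
  q = 1: r = 156, s = 1 − 1·0 = 1, t = 0 − 1·1 = -1  (check: 318·1 + 162·(-1) = 156)
  q = 1: r = 6, s = 0 − 1·1 = -1, t = 1 − 1·(-1) = 2  (check: 318·(-1) + 162·2 = 6)
The row with r = 6 (the gcd) gives the Bezout coefficients s = -1, t = 2.
Result: 318 · (-1) + 162 · (2) = 6.

gcd(318, 162) = 6; s = -1, t = 2 (check: 318·(-1) + 162·2 = 6).


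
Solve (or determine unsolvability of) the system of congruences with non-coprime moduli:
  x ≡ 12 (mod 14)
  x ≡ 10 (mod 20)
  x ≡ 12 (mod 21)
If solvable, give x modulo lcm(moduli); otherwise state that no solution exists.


Moduli 14, 20, 21 are not pairwise coprime, so CRT works modulo lcm(m_i) when all pairwise compatibility conditions hold.
Pairwise compatibility: gcd(m_i, m_j) must divide a_i - a_j for every pair.
Merge one congruence at a time:
  Start: x ≡ 12 (mod 14).
  Combine with x ≡ 10 (mod 20): gcd(14, 20) = 2; 10 - 12 = -2, which IS divisible by 2, so compatible.
    Write x = 12 + 14·t and substitute into x ≡ 10 (mod 20): 14·t ≡ 10 − 12 = -2 (mod 20).
    Divide the congruence (and modulus) by g = 2: 7·t ≡ -1 (mod 10).
    Reduce coefficients mod 10: 7·t ≡ 9 (mod 10).
    The inverse of 7 mod 10 is 3 (since 7·3 = 21 = 2·10 + 1), so t ≡ 3·9 = 27 ≡ 7 (mod 10).
    Then x = 12 + 14·7 = 110, valid modulo lcm(14, 20) = 140: x ≡ 110 (mod 140).
  Combine with x ≡ 12 (mod 21): gcd(140, 21) = 7; 12 - 110 = -98, which IS divisible by 7, so compatible.
    Write x = 110 + 140·t and substitute into x ≡ 12 (mod 21): 140·t ≡ 12 − 110 = -98 (mod 21).
    Divide the congruence (and modulus) by g = 7: 20·t ≡ -14 (mod 3).
    Reduce coefficients mod 3: 2·t ≡ 1 (mod 3).
    The inverse of 2 mod 3 is 2 (since 2·2 = 4 = 1·3 + 1), so t ≡ 2·1 = 2 ≡ 2 (mod 3).
    Then x = 110 + 140·2 = 390, valid modulo lcm(140, 21) = 420: x ≡ 390 (mod 420).
Verify: 390 mod 14 = 12, 390 mod 20 = 10, 390 mod 21 = 12.

x ≡ 390 (mod 420).


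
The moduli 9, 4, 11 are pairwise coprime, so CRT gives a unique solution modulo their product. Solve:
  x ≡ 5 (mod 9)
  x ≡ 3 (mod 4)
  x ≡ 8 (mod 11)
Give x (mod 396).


Moduli 9, 4, 11 are pairwise coprime; by CRT there is a unique solution modulo M = 9 · 4 · 11 = 396.
Solve pairwise, accumulating the modulus:
  Start with x ≡ 5 (mod 9).
  Combine with x ≡ 3 (mod 4): since gcd(9, 4) = 1, we get a unique residue mod 36.
    Write x = 5 + 9·t and substitute into x ≡ 3 (mod 4): 9·t ≡ 3 − 5 = -2 (mod 4).
    Reduce coefficients mod 4: 1·t ≡ 2 (mod 4).
    So t ≡ 2 (mod 4).
    Then x = 5 + 9·2 = 23, valid modulo lcm(9, 4) = 36: x ≡ 23 (mod 36).
  Combine with x ≡ 8 (mod 11): since gcd(36, 11) = 1, we get a unique residue mod 396.
    Write x = 23 + 36·t and substitute into x ≡ 8 (mod 11): 36·t ≡ 8 − 23 = -15 (mod 11).
    Reduce coefficients mod 11: 3·t ≡ 7 (mod 11).
    The inverse of 3 mod 11 is 4 (since 3·4 = 12 = 1·11 + 1), so t ≡ 4·7 = 28 ≡ 6 (mod 11).
    Then x = 23 + 36·6 = 239, valid modulo lcm(36, 11) = 396: x ≡ 239 (mod 396).
Verify: 239 mod 9 = 5 ✓, 239 mod 4 = 3 ✓, 239 mod 11 = 8 ✓.

x ≡ 239 (mod 396).


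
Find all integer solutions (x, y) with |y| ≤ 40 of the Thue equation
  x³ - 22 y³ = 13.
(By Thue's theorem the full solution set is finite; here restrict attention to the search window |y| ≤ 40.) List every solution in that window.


The equation is x³ - 22y³ = 13. For fixed y, x³ = 22·y³ + 13, so a solution requires the RHS to be a perfect cube.
Strategy: iterate y from -40 to 40, compute RHS = 22·y³ + 13, and check whether it is a (positive or negative) perfect cube.
Check small values of y:
  y = 0: RHS = 13 is not a perfect cube.
  y = 1: RHS = 35 is not a perfect cube.
  y = -1: RHS = -9 is not a perfect cube.
  y = 2: RHS = 189 is not a perfect cube.
  y = -2: RHS = -163 is not a perfect cube.
  y = 3: RHS = 607 is not a perfect cube.
  y = -3: RHS = -581 is not a perfect cube.
Continuing the search up to |y| = 40 finds no solutions either.
No (x, y) in the scanned range satisfies the equation.

No integer solutions with |y| ≤ 40.


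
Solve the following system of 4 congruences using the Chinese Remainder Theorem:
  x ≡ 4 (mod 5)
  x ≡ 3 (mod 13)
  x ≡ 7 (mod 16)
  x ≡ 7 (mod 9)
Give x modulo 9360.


Product of moduli M = 5 · 13 · 16 · 9 = 9360.
Merge one congruence at a time:
  Start: x ≡ 4 (mod 5).
  Combine with x ≡ 3 (mod 13); new modulus lcm = 65.
    Write x = 4 + 5·t and substitute into x ≡ 3 (mod 13): 5·t ≡ 3 − 4 = -1 (mod 13).
    Reduce coefficients mod 13: 5·t ≡ 12 (mod 13).
    The inverse of 5 mod 13 is 8 (since 5·8 = 40 = 3·13 + 1), so t ≡ 8·12 = 96 ≡ 5 (mod 13).
    Then x = 4 + 5·5 = 29, valid modulo lcm(5, 13) = 65: x ≡ 29 (mod 65).
  Combine with x ≡ 7 (mod 16); new modulus lcm = 1040.
    Write x = 29 + 65·t and substitute into x ≡ 7 (mod 16): 65·t ≡ 7 − 29 = -22 (mod 16).
    Reduce coefficients mod 16: 1·t ≡ 10 (mod 16).
    So t ≡ 10 (mod 16).
    Then x = 29 + 65·10 = 679, valid modulo lcm(65, 16) = 1040: x ≡ 679 (mod 1040).
  Combine with x ≡ 7 (mod 9); new modulus lcm = 9360.
    Write x = 679 + 1040·t and substitute into x ≡ 7 (mod 9): 1040·t ≡ 7 − 679 = -672 (mod 9).
    Reduce coefficients mod 9: 5·t ≡ 3 (mod 9).
    The inverse of 5 mod 9 is 2 (since 5·2 = 10 = 1·9 + 1), so t ≡ 2·3 = 6 ≡ 6 (mod 9).
    Then x = 679 + 1040·6 = 6919, valid modulo lcm(1040, 9) = 9360: x ≡ 6919 (mod 9360).
Verify against each original: 6919 mod 5 = 4, 6919 mod 13 = 3, 6919 mod 16 = 7, 6919 mod 9 = 7.

x ≡ 6919 (mod 9360).


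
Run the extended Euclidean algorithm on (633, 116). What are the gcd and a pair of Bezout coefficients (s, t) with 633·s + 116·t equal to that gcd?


Euclidean algorithm on (633, 116) — divide until remainder is 0:
  633 = 5 · 116 + 53
  116 = 2 · 53 + 10
  53 = 5 · 10 + 3
  10 = 3 · 3 + 1
  3 = 3 · 1 + 0
gcd(633, 116) = 1.
Track Bezout coefficients alongside the remainders: start with r₀ = 633 = a·1 + b·0 (s = 1, t = 0) and r₁ = 116 = a·0 + b·1 (s = 0, t = 1); each new remainder r_{k+1} = r_{k-1} − q_k·r_k inherits s_{k+1} = s_{k-1} − q_k·s_k, t_{k+1} = t_{k-1} − q_k·t_k, so r_k = a·s_k + b·t_k at every step:
  q = 5: r = 53, s = 1 − 5·0 = 1, t = 0 − 5·1 = -5  (check: 633·1 + 116·(-5) = 53)
  q = 2: r = 10, s = 0 − 2·1 = -2, t = 1 − 2·(-5) = 11  (check: 633·(-2) + 116·11 = 10)
  q = 5: r = 3, s = 1 − 5·(-2) = 11, t = -5 − 5·11 = -60  (check: 633·11 + 116·(-60) = 3)
  q = 3: r = 1, s = -2 − 3·11 = -35, t = 11 − 3·(-60) = 191  (check: 633·(-35) + 116·191 = 1)
The row with r = 1 (the gcd) gives the Bezout coefficients s = -35, t = 191.
Result: 633 · (-35) + 116 · (191) = 1.

gcd(633, 116) = 1; s = -35, t = 191 (check: 633·(-35) + 116·191 = 1).


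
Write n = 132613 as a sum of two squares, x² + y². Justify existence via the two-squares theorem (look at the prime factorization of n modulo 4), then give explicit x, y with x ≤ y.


Step 1: Factor n = 132613 = 13 · 101^2.
Step 2: Check the mod-4 condition on each prime factor: 13 ≡ 1 (mod 4), exponent 1; 101 ≡ 1 (mod 4), exponent 2.
All primes ≡ 3 (mod 4) appear to even exponent (or don't appear), so by the two-squares theorem n IS expressible as a sum of two squares.
Step 3: Build a representation. Here n = 13 · 101 · 101 is a product of primes ≡ 1 (mod 4). Each prime p ≡ 1 (mod 4) is itself a sum of two squares; find a² by testing p − a² for a perfect square:
  13: 13 − 1² = 12, 13 − 2² = 9 = 3² ⇒ 13 = 2² + 3².
  101: 101 − 1² = 100 = 10² ⇒ 101 = 1² + 10².
  Combine using the Brahmagupta–Fibonacci identity (a² + b²)(c² + d²) = (ac − bd)² + (ad + bc)² = (ac + bd)² + (ad − bc)²:
  13 · 101 = 1313: from (2² + 3²)(1² + 10²), take (2·1 − 3·10, 2·10 + 3·1) = (2 − 30, 20 + 3) = (-28, 23); dropping signs (only squares matter) gives (28, 23); check 28² + 23² = 784 + 529 = 1313 ✓.
  1313 · 101 = 132613: from (28² + 23²)(1² + 10²), take (28·1 − 23·10, 28·10 + 23·1) = (28 − 230, 280 + 23) = (-202, 303); dropping signs (only squares matter) gives (202, 303); check 202² + 303² = 40804 + 91809 = 132613 ✓.
Step 4: Order so x ≤ y and verify: 202² + 303² = 40804 + 91809 = 132613 = n. ✓

n = 132613 = 202² + 303² (one valid representation with x ≤ y).


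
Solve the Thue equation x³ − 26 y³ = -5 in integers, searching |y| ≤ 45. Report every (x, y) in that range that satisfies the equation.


The equation is x³ - 26y³ = -5. For fixed y, x³ = 26·y³ − 5, so a solution requires the RHS to be a perfect cube.
Strategy: iterate y from -45 to 45, compute RHS = 26·y³ − 5, and check whether it is a (positive or negative) perfect cube.
Check small values of y:
  y = 0: RHS = -5 is not a perfect cube.
  y = 1: RHS = 21 is not a perfect cube.
  y = -1: RHS = -31 is not a perfect cube.
  y = 2: RHS = 203 is not a perfect cube.
  y = -2: RHS = -213 is not a perfect cube.
  y = 3: RHS = 697 is not a perfect cube.
  y = -3: RHS = -707 is not a perfect cube.
Continuing the search up to |y| = 45 finds no solutions either.
No (x, y) in the scanned range satisfies the equation.

No integer solutions with |y| ≤ 45.


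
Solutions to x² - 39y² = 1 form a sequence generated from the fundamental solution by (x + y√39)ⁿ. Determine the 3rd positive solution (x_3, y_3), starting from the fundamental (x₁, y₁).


Step 1: Find the fundamental solution (x₁, y₁) of x² - 39y² = 1.
  Expand √39 as a continued fraction. a₀ = ⌊√39⌋ = 6; iterate m_{k+1} = d_k·a_k − m_k, d_{k+1} = (39 − m_{k+1}²)/d_k, a_{k+1} = ⌊(a₀ + m_{k+1})/d_{k+1}⌋ (starting m₀ = 0, d₀ = 1), with convergents p_k = a_k·p_{k-1} + p_{k-2}, q_k = a_k·q_{k-1} + q_{k-2} (p₋₁ = 1, q₋₁ = 0):
  k = 0: a₀ = 6; p₀/q₀ = 6/1; p₀² − 39·q₀² = 36 − 39 = -3.
  k = 1: m = 6, d = 3, a = ⌊(6 + 6)/3⌋ = 4; p/q = (4·6 + 1)/(4·1 + 0) = 25/4; p² − 39·q² = 625 − 624 = 1.
  The first convergent with p² − 39·q² = 1 gives the fundamental solution (x₁, y₁) = (25, 4).
Step 2: Apply the recurrence (x_{n+1}, y_{n+1}) = (x₁x_n + 39y₁y_n, x₁y_n + y₁x_n) repeatedly.
  From (x_1, y_1) = (25, 4): x_2 = 25·25 + 39·4·4 = 1249; y_2 = 25·4 + 4·25 = 200.
  From (x_2, y_2) = (1249, 200): x_3 = 25·1249 + 39·4·200 = 62425; y_3 = 25·200 + 4·1249 = 9996.
Step 3: Verify x_3² - 39·y_3² = 3896880625 - 3896880624 = 1 (should be 1). ✓

(x_1, y_1) = (25, 4); (x_3, y_3) = (62425, 9996).


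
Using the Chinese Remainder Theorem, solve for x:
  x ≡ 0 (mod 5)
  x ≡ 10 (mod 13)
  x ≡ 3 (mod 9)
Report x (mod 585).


Moduli 5, 13, 9 are pairwise coprime; by CRT there is a unique solution modulo M = 5 · 13 · 9 = 585.
Solve pairwise, accumulating the modulus:
  Start with x ≡ 0 (mod 5).
  Combine with x ≡ 10 (mod 13): since gcd(5, 13) = 1, we get a unique residue mod 65.
    Write x = 0 + 5·t and substitute into x ≡ 10 (mod 13): 5·t ≡ 10 − 0 = 10 (mod 13).
    The inverse of 5 mod 13 is 8 (since 5·8 = 40 = 3·13 + 1), so t ≡ 8·10 = 80 ≡ 2 (mod 13).
    Then x = 0 + 5·2 = 10, valid modulo lcm(5, 13) = 65: x ≡ 10 (mod 65).
  Combine with x ≡ 3 (mod 9): since gcd(65, 9) = 1, we get a unique residue mod 585.
    Write x = 10 + 65·t and substitute into x ≡ 3 (mod 9): 65·t ≡ 3 − 10 = -7 (mod 9).
    Reduce coefficients mod 9: 2·t ≡ 2 (mod 9).
    The inverse of 2 mod 9 is 5 (since 2·5 = 10 = 1·9 + 1), so t ≡ 5·2 = 10 ≡ 1 (mod 9).
    Then x = 10 + 65·1 = 75, valid modulo lcm(65, 9) = 585: x ≡ 75 (mod 585).
Verify: 75 mod 5 = 0 ✓, 75 mod 13 = 10 ✓, 75 mod 9 = 3 ✓.

x ≡ 75 (mod 585).


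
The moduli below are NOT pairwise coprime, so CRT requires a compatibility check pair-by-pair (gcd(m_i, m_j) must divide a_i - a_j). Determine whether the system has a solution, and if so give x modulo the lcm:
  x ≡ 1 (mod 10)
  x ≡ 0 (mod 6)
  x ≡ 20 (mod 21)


Moduli 10, 6, 21 are not pairwise coprime, so CRT works modulo lcm(m_i) when all pairwise compatibility conditions hold.
Pairwise compatibility: gcd(m_i, m_j) must divide a_i - a_j for every pair.
Merge one congruence at a time:
  Start: x ≡ 1 (mod 10).
  Combine with x ≡ 0 (mod 6): gcd(10, 6) = 2, and 0 - 1 = -1 is NOT divisible by 2.
    ⇒ system is inconsistent (no integer solution).

No solution (the system is inconsistent).


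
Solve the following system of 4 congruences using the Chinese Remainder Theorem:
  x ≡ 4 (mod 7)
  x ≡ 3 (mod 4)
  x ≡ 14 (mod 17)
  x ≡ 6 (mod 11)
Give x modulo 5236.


Product of moduli M = 7 · 4 · 17 · 11 = 5236.
Merge one congruence at a time:
  Start: x ≡ 4 (mod 7).
  Combine with x ≡ 3 (mod 4); new modulus lcm = 28.
    Write x = 4 + 7·t and substitute into x ≡ 3 (mod 4): 7·t ≡ 3 − 4 = -1 (mod 4).
    Reduce coefficients mod 4: 3·t ≡ 3 (mod 4).
    The inverse of 3 mod 4 is 3 (since 3·3 = 9 = 2·4 + 1), so t ≡ 3·3 = 9 ≡ 1 (mod 4).
    Then x = 4 + 7·1 = 11, valid modulo lcm(7, 4) = 28: x ≡ 11 (mod 28).
  Combine with x ≡ 14 (mod 17); new modulus lcm = 476.
    Write x = 11 + 28·t and substitute into x ≡ 14 (mod 17): 28·t ≡ 14 − 11 = 3 (mod 17).
    Reduce coefficients mod 17: 11·t ≡ 3 (mod 17).
    The inverse of 11 mod 17 is 14 (since 11·14 = 154 = 9·17 + 1), so t ≡ 14·3 = 42 ≡ 8 (mod 17).
    Then x = 11 + 28·8 = 235, valid modulo lcm(28, 17) = 476: x ≡ 235 (mod 476).
  Combine with x ≡ 6 (mod 11); new modulus lcm = 5236.
    Write x = 235 + 476·t and substitute into x ≡ 6 (mod 11): 476·t ≡ 6 − 235 = -229 (mod 11).
    Reduce coefficients mod 11: 3·t ≡ 2 (mod 11).
    The inverse of 3 mod 11 is 4 (since 3·4 = 12 = 1·11 + 1), so t ≡ 4·2 = 8 ≡ 8 (mod 11).
    Then x = 235 + 476·8 = 4043, valid modulo lcm(476, 11) = 5236: x ≡ 4043 (mod 5236).
Verify against each original: 4043 mod 7 = 4, 4043 mod 4 = 3, 4043 mod 17 = 14, 4043 mod 11 = 6.

x ≡ 4043 (mod 5236).


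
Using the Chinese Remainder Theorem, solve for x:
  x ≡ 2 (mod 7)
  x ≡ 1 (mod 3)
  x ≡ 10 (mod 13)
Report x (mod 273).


Moduli 7, 3, 13 are pairwise coprime; by CRT there is a unique solution modulo M = 7 · 3 · 13 = 273.
Solve pairwise, accumulating the modulus:
  Start with x ≡ 2 (mod 7).
  Combine with x ≡ 1 (mod 3): since gcd(7, 3) = 1, we get a unique residue mod 21.
    Write x = 2 + 7·t and substitute into x ≡ 1 (mod 3): 7·t ≡ 1 − 2 = -1 (mod 3).
    Reduce coefficients mod 3: 1·t ≡ 2 (mod 3).
    So t ≡ 2 (mod 3).
    Then x = 2 + 7·2 = 16, valid modulo lcm(7, 3) = 21: x ≡ 16 (mod 21).
  Combine with x ≡ 10 (mod 13): since gcd(21, 13) = 1, we get a unique residue mod 273.
    Write x = 16 + 21·t and substitute into x ≡ 10 (mod 13): 21·t ≡ 10 − 16 = -6 (mod 13).
    Reduce coefficients mod 13: 8·t ≡ 7 (mod 13).
    The inverse of 8 mod 13 is 5 (since 8·5 = 40 = 3·13 + 1), so t ≡ 5·7 = 35 ≡ 9 (mod 13).
    Then x = 16 + 21·9 = 205, valid modulo lcm(21, 13) = 273: x ≡ 205 (mod 273).
Verify: 205 mod 7 = 2 ✓, 205 mod 3 = 1 ✓, 205 mod 13 = 10 ✓.

x ≡ 205 (mod 273).


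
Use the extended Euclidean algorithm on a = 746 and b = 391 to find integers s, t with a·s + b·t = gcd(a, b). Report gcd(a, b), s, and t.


Euclidean algorithm on (746, 391) — divide until remainder is 0:
  746 = 1 · 391 + 355
  391 = 1 · 355 + 36
  355 = 9 · 36 + 31
  36 = 1 · 31 + 5
  31 = 6 · 5 + 1
  5 = 5 · 1 + 0
gcd(746, 391) = 1.
Track Bezout coefficients alongside the remainders: start with r₀ = 746 = a·1 + b·0 (s = 1, t = 0) and r₁ = 391 = a·0 + b·1 (s = 0, t = 1); each new remainder r_{k+1} = r_{k-1} − q_k·r_k inherits s_{k+1} = s_{k-1} − q_k·s_k, t_{k+1} = t_{k-1} − q_k·t_k, so r_k = a·s_k + b·t_k at every step:
  q = 1: r = 355, s = 1 − 1·0 = 1, t = 0 − 1·1 = -1  (check: 746·1 + 391·(-1) = 355)
  q = 1: r = 36, s = 0 − 1·1 = -1, t = 1 − 1·(-1) = 2  (check: 746·(-1) + 391·2 = 36)
  q = 9: r = 31, s = 1 − 9·(-1) = 10, t = -1 − 9·2 = -19  (check: 746·10 + 391·(-19) = 31)
  q = 1: r = 5, s = -1 − 1·10 = -11, t = 2 − 1·(-19) = 21  (check: 746·(-11) + 391·21 = 5)
  q = 6: r = 1, s = 10 − 6·(-11) = 76, t = -19 − 6·21 = -145  (check: 746·76 + 391·(-145) = 1)
The row with r = 1 (the gcd) gives the Bezout coefficients s = 76, t = -145.
Result: 746 · (76) + 391 · (-145) = 1.

gcd(746, 391) = 1; s = 76, t = -145 (check: 746·76 + 391·(-145) = 1).


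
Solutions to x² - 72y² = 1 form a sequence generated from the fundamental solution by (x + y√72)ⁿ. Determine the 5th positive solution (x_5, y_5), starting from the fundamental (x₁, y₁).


Step 1: Find the fundamental solution (x₁, y₁) of x² - 72y² = 1.
  Expand √72 as a continued fraction. a₀ = ⌊√72⌋ = 8; iterate m_{k+1} = d_k·a_k − m_k, d_{k+1} = (72 − m_{k+1}²)/d_k, a_{k+1} = ⌊(a₀ + m_{k+1})/d_{k+1}⌋ (starting m₀ = 0, d₀ = 1), with convergents p_k = a_k·p_{k-1} + p_{k-2}, q_k = a_k·q_{k-1} + q_{k-2} (p₋₁ = 1, q₋₁ = 0):
  k = 0: a₀ = 8; p₀/q₀ = 8/1; p₀² − 72·q₀² = 64 − 72 = -8.
  k = 1: m = 8, d = 8, a = ⌊(8 + 8)/8⌋ = 2; p/q = (2·8 + 1)/(2·1 + 0) = 17/2; p² − 72·q² = 289 − 288 = 1.
  The first convergent with p² − 72·q² = 1 gives the fundamental solution (x₁, y₁) = (17, 2).
Step 2: Apply the recurrence (x_{n+1}, y_{n+1}) = (x₁x_n + 72y₁y_n, x₁y_n + y₁x_n) repeatedly.
  From (x_1, y_1) = (17, 2): x_2 = 17·17 + 72·2·2 = 577; y_2 = 17·2 + 2·17 = 68.
  From (x_2, y_2) = (577, 68): x_3 = 17·577 + 72·2·68 = 19601; y_3 = 17·68 + 2·577 = 2310.
  From (x_3, y_3) = (19601, 2310): x_4 = 17·19601 + 72·2·2310 = 665857; y_4 = 17·2310 + 2·19601 = 78472.
  From (x_4, y_4) = (665857, 78472): x_5 = 17·665857 + 72·2·78472 = 22619537; y_5 = 17·78472 + 2·665857 = 2665738.
Step 3: Verify x_5² - 72·y_5² = 511643454094369 - 511643454094368 = 1 (should be 1). ✓

(x_1, y_1) = (17, 2); (x_5, y_5) = (22619537, 2665738).


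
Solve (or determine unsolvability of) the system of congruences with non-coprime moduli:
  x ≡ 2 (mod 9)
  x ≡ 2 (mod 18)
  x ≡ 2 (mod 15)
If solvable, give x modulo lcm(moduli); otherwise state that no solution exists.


Moduli 9, 18, 15 are not pairwise coprime, so CRT works modulo lcm(m_i) when all pairwise compatibility conditions hold.
Pairwise compatibility: gcd(m_i, m_j) must divide a_i - a_j for every pair.
Merge one congruence at a time:
  Start: x ≡ 2 (mod 9).
  Combine with x ≡ 2 (mod 18): gcd(9, 18) = 9; 2 - 2 = 0, which IS divisible by 9, so compatible.
    Write x = 2 + 9·t and substitute into x ≡ 2 (mod 18): 9·t ≡ 2 − 2 = 0 (mod 18).
    Divide the congruence (and modulus) by g = 9: 1·t ≡ 0 (mod 2).
    So t ≡ 0 (mod 2).
    Then x = 2 + 9·0 = 2, valid modulo lcm(9, 18) = 18: x ≡ 2 (mod 18).
  Combine with x ≡ 2 (mod 15): gcd(18, 15) = 3; 2 - 2 = 0, which IS divisible by 3, so compatible.
    Write x = 2 + 18·t and substitute into x ≡ 2 (mod 15): 18·t ≡ 2 − 2 = 0 (mod 15).
    Divide the congruence (and modulus) by g = 3: 6·t ≡ 0 (mod 5).
    Reduce coefficients mod 5: 1·t ≡ 0 (mod 5).
    So t ≡ 0 (mod 5).
    Then x = 2 + 18·0 = 2, valid modulo lcm(18, 15) = 90: x ≡ 2 (mod 90).
Verify: 2 mod 9 = 2, 2 mod 18 = 2, 2 mod 15 = 2.

x ≡ 2 (mod 90).


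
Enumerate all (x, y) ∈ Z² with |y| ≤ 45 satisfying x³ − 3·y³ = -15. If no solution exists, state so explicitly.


The equation is x³ - 3y³ = -15. For fixed y, x³ = 3·y³ − 15, so a solution requires the RHS to be a perfect cube.
Strategy: iterate y from -45 to 45, compute RHS = 3·y³ − 15, and check whether it is a (positive or negative) perfect cube.
Check small values of y:
  y = 0: RHS = -15 is not a perfect cube.
  y = 1: RHS = -12 is not a perfect cube.
  y = -1: RHS = -18 is not a perfect cube.
  y = 2: RHS = 9 is not a perfect cube.
  y = -2: RHS = -39 is not a perfect cube.
  y = 3: RHS = 66 is not a perfect cube.
  y = -3: RHS = -96 is not a perfect cube.
Continuing the search up to |y| = 45 finds no solutions either.
No (x, y) in the scanned range satisfies the equation.

No integer solutions with |y| ≤ 45.


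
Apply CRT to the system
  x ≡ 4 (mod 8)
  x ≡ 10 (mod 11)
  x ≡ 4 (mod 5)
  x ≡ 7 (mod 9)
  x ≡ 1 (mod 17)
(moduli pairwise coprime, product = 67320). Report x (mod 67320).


Product of moduli M = 8 · 11 · 5 · 9 · 17 = 67320.
Merge one congruence at a time:
  Start: x ≡ 4 (mod 8).
  Combine with x ≡ 10 (mod 11); new modulus lcm = 88.
    Write x = 4 + 8·t and substitute into x ≡ 10 (mod 11): 8·t ≡ 10 − 4 = 6 (mod 11).
    The inverse of 8 mod 11 is 7 (since 8·7 = 56 = 5·11 + 1), so t ≡ 7·6 = 42 ≡ 9 (mod 11).
    Then x = 4 + 8·9 = 76, valid modulo lcm(8, 11) = 88: x ≡ 76 (mod 88).
  Combine with x ≡ 4 (mod 5); new modulus lcm = 440.
    Write x = 76 + 88·t and substitute into x ≡ 4 (mod 5): 88·t ≡ 4 − 76 = -72 (mod 5).
    Reduce coefficients mod 5: 3·t ≡ 3 (mod 5).
    The inverse of 3 mod 5 is 2 (since 3·2 = 6 = 1·5 + 1), so t ≡ 2·3 = 6 ≡ 1 (mod 5).
    Then x = 76 + 88·1 = 164, valid modulo lcm(88, 5) = 440: x ≡ 164 (mod 440).
  Combine with x ≡ 7 (mod 9); new modulus lcm = 3960.
    Write x = 164 + 440·t and substitute into x ≡ 7 (mod 9): 440·t ≡ 7 − 164 = -157 (mod 9).
    Reduce coefficients mod 9: 8·t ≡ 5 (mod 9).
    The inverse of 8 mod 9 is 8 (since 8·8 = 64 = 7·9 + 1), so t ≡ 8·5 = 40 ≡ 4 (mod 9).
    Then x = 164 + 440·4 = 1924, valid modulo lcm(440, 9) = 3960: x ≡ 1924 (mod 3960).
  Combine with x ≡ 1 (mod 17); new modulus lcm = 67320.
    Write x = 1924 + 3960·t and substitute into x ≡ 1 (mod 17): 3960·t ≡ 1 − 1924 = -1923 (mod 17).
    Reduce coefficients mod 17: 16·t ≡ 15 (mod 17).
    The inverse of 16 mod 17 is 16 (since 16·16 = 256 = 15·17 + 1), so t ≡ 16·15 = 240 ≡ 2 (mod 17).
    Then x = 1924 + 3960·2 = 9844, valid modulo lcm(3960, 17) = 67320: x ≡ 9844 (mod 67320).
Verify against each original: 9844 mod 8 = 4, 9844 mod 11 = 10, 9844 mod 5 = 4, 9844 mod 9 = 7, 9844 mod 17 = 1.

x ≡ 9844 (mod 67320).


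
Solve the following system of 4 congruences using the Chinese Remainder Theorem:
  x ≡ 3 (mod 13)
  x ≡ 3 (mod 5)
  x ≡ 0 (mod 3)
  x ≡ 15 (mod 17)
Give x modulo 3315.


Product of moduli M = 13 · 5 · 3 · 17 = 3315.
Merge one congruence at a time:
  Start: x ≡ 3 (mod 13).
  Combine with x ≡ 3 (mod 5); new modulus lcm = 65.
    Write x = 3 + 13·t and substitute into x ≡ 3 (mod 5): 13·t ≡ 3 − 3 = 0 (mod 5).
    Reduce coefficients mod 5: 3·t ≡ 0 (mod 5).
    The inverse of 3 mod 5 is 2 (since 3·2 = 6 = 1·5 + 1), so t ≡ 2·0 = 0 ≡ 0 (mod 5).
    Then x = 3 + 13·0 = 3, valid modulo lcm(13, 5) = 65: x ≡ 3 (mod 65).
  Combine with x ≡ 0 (mod 3); new modulus lcm = 195.
    Write x = 3 + 65·t and substitute into x ≡ 0 (mod 3): 65·t ≡ 0 − 3 = -3 (mod 3).
    Reduce coefficients mod 3: 2·t ≡ 0 (mod 3).
    The inverse of 2 mod 3 is 2 (since 2·2 = 4 = 1·3 + 1), so t ≡ 2·0 = 0 ≡ 0 (mod 3).
    Then x = 3 + 65·0 = 3, valid modulo lcm(65, 3) = 195: x ≡ 3 (mod 195).
  Combine with x ≡ 15 (mod 17); new modulus lcm = 3315.
    Write x = 3 + 195·t and substitute into x ≡ 15 (mod 17): 195·t ≡ 15 − 3 = 12 (mod 17).
    Reduce coefficients mod 17: 8·t ≡ 12 (mod 17).
    The inverse of 8 mod 17 is 15 (since 8·15 = 120 = 7·17 + 1), so t ≡ 15·12 = 180 ≡ 10 (mod 17).
    Then x = 3 + 195·10 = 1953, valid modulo lcm(195, 17) = 3315: x ≡ 1953 (mod 3315).
Verify against each original: 1953 mod 13 = 3, 1953 mod 5 = 3, 1953 mod 3 = 0, 1953 mod 17 = 15.

x ≡ 1953 (mod 3315).


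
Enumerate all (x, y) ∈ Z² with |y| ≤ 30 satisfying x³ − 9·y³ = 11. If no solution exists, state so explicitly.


The equation is x³ - 9y³ = 11. For fixed y, x³ = 9·y³ + 11, so a solution requires the RHS to be a perfect cube.
Strategy: iterate y from -30 to 30, compute RHS = 9·y³ + 11, and check whether it is a (positive or negative) perfect cube.
Check small values of y:
  y = 0: RHS = 11 is not a perfect cube.
  y = 1: RHS = 20 is not a perfect cube.
  y = -1: RHS = 2 is not a perfect cube.
  y = 2: RHS = 83 is not a perfect cube.
  y = -2: RHS = -61 is not a perfect cube.
  y = 3: RHS = 254 is not a perfect cube.
  y = -3: RHS = -232 is not a perfect cube.
Continuing the search up to |y| = 30 finds no solutions either.
No (x, y) in the scanned range satisfies the equation.

No integer solutions with |y| ≤ 30.


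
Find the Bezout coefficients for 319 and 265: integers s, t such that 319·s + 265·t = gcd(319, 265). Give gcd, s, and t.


Euclidean algorithm on (319, 265) — divide until remainder is 0:
  319 = 1 · 265 + 54
  265 = 4 · 54 + 49
  54 = 1 · 49 + 5
  49 = 9 · 5 + 4
  5 = 1 · 4 + 1
  4 = 4 · 1 + 0
gcd(319, 265) = 1.
Track Bezout coefficients alongside the remainders: start with r₀ = 319 = a·1 + b·0 (s = 1, t = 0) and r₁ = 265 = a·0 + b·1 (s = 0, t = 1); each new remainder r_{k+1} = r_{k-1} − q_k·r_k inherits s_{k+1} = s_{k-1} − q_k·s_k, t_{k+1} = t_{k-1} − q_k·t_k, so r_k = a·s_k + b·t_k at every step:
  q = 1: r = 54, s = 1 − 1·0 = 1, t = 0 − 1·1 = -1  (check: 319·1 + 265·(-1) = 54)
  q = 4: r = 49, s = 0 − 4·1 = -4, t = 1 − 4·(-1) = 5  (check: 319·(-4) + 265·5 = 49)
  q = 1: r = 5, s = 1 − 1·(-4) = 5, t = -1 − 1·5 = -6  (check: 319·5 + 265·(-6) = 5)
  q = 9: r = 4, s = -4 − 9·5 = -49, t = 5 − 9·(-6) = 59  (check: 319·(-49) + 265·59 = 4)
  q = 1: r = 1, s = 5 − 1·(-49) = 54, t = -6 − 1·59 = -65  (check: 319·54 + 265·(-65) = 1)
The row with r = 1 (the gcd) gives the Bezout coefficients s = 54, t = -65.
Result: 319 · (54) + 265 · (-65) = 1.

gcd(319, 265) = 1; s = 54, t = -65 (check: 319·54 + 265·(-65) = 1).


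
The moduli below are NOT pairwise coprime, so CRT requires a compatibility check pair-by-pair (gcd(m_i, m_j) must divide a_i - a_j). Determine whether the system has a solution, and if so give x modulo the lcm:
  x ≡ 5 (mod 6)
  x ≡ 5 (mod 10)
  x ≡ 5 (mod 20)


Moduli 6, 10, 20 are not pairwise coprime, so CRT works modulo lcm(m_i) when all pairwise compatibility conditions hold.
Pairwise compatibility: gcd(m_i, m_j) must divide a_i - a_j for every pair.
Merge one congruence at a time:
  Start: x ≡ 5 (mod 6).
  Combine with x ≡ 5 (mod 10): gcd(6, 10) = 2; 5 - 5 = 0, which IS divisible by 2, so compatible.
    Write x = 5 + 6·t and substitute into x ≡ 5 (mod 10): 6·t ≡ 5 − 5 = 0 (mod 10).
    Divide the congruence (and modulus) by g = 2: 3·t ≡ 0 (mod 5).
    The inverse of 3 mod 5 is 2 (since 3·2 = 6 = 1·5 + 1), so t ≡ 2·0 = 0 ≡ 0 (mod 5).
    Then x = 5 + 6·0 = 5, valid modulo lcm(6, 10) = 30: x ≡ 5 (mod 30).
  Combine with x ≡ 5 (mod 20): gcd(30, 20) = 10; 5 - 5 = 0, which IS divisible by 10, so compatible.
    Write x = 5 + 30·t and substitute into x ≡ 5 (mod 20): 30·t ≡ 5 − 5 = 0 (mod 20).
    Divide the congruence (and modulus) by g = 10: 3·t ≡ 0 (mod 2).
    Reduce coefficients mod 2: 1·t ≡ 0 (mod 2).
    So t ≡ 0 (mod 2).
    Then x = 5 + 30·0 = 5, valid modulo lcm(30, 20) = 60: x ≡ 5 (mod 60).
Verify: 5 mod 6 = 5, 5 mod 10 = 5, 5 mod 20 = 5.

x ≡ 5 (mod 60).


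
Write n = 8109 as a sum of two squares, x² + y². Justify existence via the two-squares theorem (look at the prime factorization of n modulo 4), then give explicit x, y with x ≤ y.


Step 1: Factor n = 8109 = 3^2 · 17 · 53.
Step 2: Check the mod-4 condition on each prime factor: 3 ≡ 3 (mod 4), exponent 2 (must be even); 17 ≡ 1 (mod 4), exponent 1; 53 ≡ 1 (mod 4), exponent 1.
All primes ≡ 3 (mod 4) appear to even exponent (or don't appear), so by the two-squares theorem n IS expressible as a sum of two squares.
Step 3: Build a representation. Group n = k² · m with k = 3 and m = 17 · 53 = 901 (a product of primes ≡ 1 (mod 4)); a representation of m scales to one of n via (k·x)² + (k·y)² = k²(x² + y²). Each prime p ≡ 1 (mod 4) is itself a sum of two squares; find a² by testing p − a² for a perfect square:
  17: 17 − 1² = 16 = 4² ⇒ 17 = 1² + 4².
  53: 53 − 1² = 52, 53 − 2² = 49 = 7² ⇒ 53 = 2² + 7².
  Combine using the Brahmagupta–Fibonacci identity (a² + b²)(c² + d²) = (ac − bd)² + (ad + bc)² = (ac + bd)² + (ad − bc)²:
  17 · 53 = 901: from (1² + 4²)(2² + 7²), take (1·2 − 4·7, 1·7 + 4·2) = (2 − 28, 7 + 8) = (-26, 15); dropping signs (only squares matter) gives (26, 15); check 26² + 15² = 676 + 225 = 901 ✓.
  Scale by k = 3: (3·26, 3·15) = (78, 45).
Step 4: Order so x ≤ y and verify: 45² + 78² = 2025 + 6084 = 8109 = n. ✓

n = 8109 = 45² + 78² (one valid representation with x ≤ y).


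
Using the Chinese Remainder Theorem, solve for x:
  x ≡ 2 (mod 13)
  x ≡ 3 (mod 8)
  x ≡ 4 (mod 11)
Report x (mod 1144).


Moduli 13, 8, 11 are pairwise coprime; by CRT there is a unique solution modulo M = 13 · 8 · 11 = 1144.
Solve pairwise, accumulating the modulus:
  Start with x ≡ 2 (mod 13).
  Combine with x ≡ 3 (mod 8): since gcd(13, 8) = 1, we get a unique residue mod 104.
    Write x = 2 + 13·t and substitute into x ≡ 3 (mod 8): 13·t ≡ 3 − 2 = 1 (mod 8).
    Reduce coefficients mod 8: 5·t ≡ 1 (mod 8).
    The inverse of 5 mod 8 is 5 (since 5·5 = 25 = 3·8 + 1), so t ≡ 5·1 = 5 ≡ 5 (mod 8).
    Then x = 2 + 13·5 = 67, valid modulo lcm(13, 8) = 104: x ≡ 67 (mod 104).
  Combine with x ≡ 4 (mod 11): since gcd(104, 11) = 1, we get a unique residue mod 1144.
    Write x = 67 + 104·t and substitute into x ≡ 4 (mod 11): 104·t ≡ 4 − 67 = -63 (mod 11).
    Reduce coefficients mod 11: 5·t ≡ 3 (mod 11).
    The inverse of 5 mod 11 is 9 (since 5·9 = 45 = 4·11 + 1), so t ≡ 9·3 = 27 ≡ 5 (mod 11).
    Then x = 67 + 104·5 = 587, valid modulo lcm(104, 11) = 1144: x ≡ 587 (mod 1144).
Verify: 587 mod 13 = 2 ✓, 587 mod 8 = 3 ✓, 587 mod 11 = 4 ✓.

x ≡ 587 (mod 1144).


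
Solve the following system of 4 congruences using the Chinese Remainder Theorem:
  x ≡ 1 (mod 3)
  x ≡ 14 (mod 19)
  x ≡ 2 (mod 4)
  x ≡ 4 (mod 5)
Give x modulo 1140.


Product of moduli M = 3 · 19 · 4 · 5 = 1140.
Merge one congruence at a time:
  Start: x ≡ 1 (mod 3).
  Combine with x ≡ 14 (mod 19); new modulus lcm = 57.
    Write x = 1 + 3·t and substitute into x ≡ 14 (mod 19): 3·t ≡ 14 − 1 = 13 (mod 19).
    The inverse of 3 mod 19 is 13 (since 3·13 = 39 = 2·19 + 1), so t ≡ 13·13 = 169 ≡ 17 (mod 19).
    Then x = 1 + 3·17 = 52, valid modulo lcm(3, 19) = 57: x ≡ 52 (mod 57).
  Combine with x ≡ 2 (mod 4); new modulus lcm = 228.
    Write x = 52 + 57·t and substitute into x ≡ 2 (mod 4): 57·t ≡ 2 − 52 = -50 (mod 4).
    Reduce coefficients mod 4: 1·t ≡ 2 (mod 4).
    So t ≡ 2 (mod 4).
    Then x = 52 + 57·2 = 166, valid modulo lcm(57, 4) = 228: x ≡ 166 (mod 228).
  Combine with x ≡ 4 (mod 5); new modulus lcm = 1140.
    Write x = 166 + 228·t and substitute into x ≡ 4 (mod 5): 228·t ≡ 4 − 166 = -162 (mod 5).
    Reduce coefficients mod 5: 3·t ≡ 3 (mod 5).
    The inverse of 3 mod 5 is 2 (since 3·2 = 6 = 1·5 + 1), so t ≡ 2·3 = 6 ≡ 1 (mod 5).
    Then x = 166 + 228·1 = 394, valid modulo lcm(228, 5) = 1140: x ≡ 394 (mod 1140).
Verify against each original: 394 mod 3 = 1, 394 mod 19 = 14, 394 mod 4 = 2, 394 mod 5 = 4.

x ≡ 394 (mod 1140).


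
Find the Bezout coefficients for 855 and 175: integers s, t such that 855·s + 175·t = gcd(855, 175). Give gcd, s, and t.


Euclidean algorithm on (855, 175) — divide until remainder is 0:
  855 = 4 · 175 + 155
  175 = 1 · 155 + 20
  155 = 7 · 20 + 15
  20 = 1 · 15 + 5
  15 = 3 · 5 + 0
gcd(855, 175) = 5.
Track Bezout coefficients alongside the remainders: start with r₀ = 855 = a·1 + b·0 (s = 1, t = 0) and r₁ = 175 = a·0 + b·1 (s = 0, t = 1); each new remainder r_{k+1} = r_{k-1} − q_k·r_k inherits s_{k+1} = s_{k-1} − q_k·s_k, t_{k+1} = t_{k-1} − q_k·t_k, so r_k = a·s_k + b·t_k at every step:
  q = 4: r = 155, s = 1 − 4·0 = 1, t = 0 − 4·1 = -4  (check: 855·1 + 175·(-4) = 155)
  q = 1: r = 20, s = 0 − 1·1 = -1, t = 1 − 1·(-4) = 5  (check: 855·(-1) + 175·5 = 20)
  q = 7: r = 15, s = 1 − 7·(-1) = 8, t = -4 − 7·5 = -39  (check: 855·8 + 175·(-39) = 15)
  q = 1: r = 5, s = -1 − 1·8 = -9, t = 5 − 1·(-39) = 44  (check: 855·(-9) + 175·44 = 5)
The row with r = 5 (the gcd) gives the Bezout coefficients s = -9, t = 44.
Result: 855 · (-9) + 175 · (44) = 5.

gcd(855, 175) = 5; s = -9, t = 44 (check: 855·(-9) + 175·44 = 5).


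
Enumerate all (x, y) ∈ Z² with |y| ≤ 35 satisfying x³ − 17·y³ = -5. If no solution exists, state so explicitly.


The equation is x³ - 17y³ = -5. For fixed y, x³ = 17·y³ − 5, so a solution requires the RHS to be a perfect cube.
Strategy: iterate y from -35 to 35, compute RHS = 17·y³ − 5, and check whether it is a (positive or negative) perfect cube.
Check small values of y:
  y = 0: RHS = -5 is not a perfect cube.
  y = 1: RHS = 12 is not a perfect cube.
  y = -1: RHS = -22 is not a perfect cube.
  y = 2: RHS = 131 is not a perfect cube.
  y = -2: RHS = -141 is not a perfect cube.
  y = 3: RHS = 454 is not a perfect cube.
  y = -3: RHS = -464 is not a perfect cube.
Continuing the search up to |y| = 35 finds no solutions either.
No (x, y) in the scanned range satisfies the equation.

No integer solutions with |y| ≤ 35.


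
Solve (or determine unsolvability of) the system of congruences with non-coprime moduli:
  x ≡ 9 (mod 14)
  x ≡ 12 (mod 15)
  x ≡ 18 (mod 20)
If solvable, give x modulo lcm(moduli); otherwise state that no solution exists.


Moduli 14, 15, 20 are not pairwise coprime, so CRT works modulo lcm(m_i) when all pairwise compatibility conditions hold.
Pairwise compatibility: gcd(m_i, m_j) must divide a_i - a_j for every pair.
Merge one congruence at a time:
  Start: x ≡ 9 (mod 14).
  Combine with x ≡ 12 (mod 15): gcd(14, 15) = 1; 12 - 9 = 3, which IS divisible by 1, so compatible.
    Write x = 9 + 14·t and substitute into x ≡ 12 (mod 15): 14·t ≡ 12 − 9 = 3 (mod 15).
    The inverse of 14 mod 15 is 14 (since 14·14 = 196 = 13·15 + 1), so t ≡ 14·3 = 42 ≡ 12 (mod 15).
    Then x = 9 + 14·12 = 177, valid modulo lcm(14, 15) = 210: x ≡ 177 (mod 210).
  Combine with x ≡ 18 (mod 20): gcd(210, 20) = 10, and 18 - 177 = -159 is NOT divisible by 10.
    ⇒ system is inconsistent (no integer solution).

No solution (the system is inconsistent).


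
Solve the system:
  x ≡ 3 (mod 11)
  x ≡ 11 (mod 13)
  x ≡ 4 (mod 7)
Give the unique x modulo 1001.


Moduli 11, 13, 7 are pairwise coprime; by CRT there is a unique solution modulo M = 11 · 13 · 7 = 1001.
Solve pairwise, accumulating the modulus:
  Start with x ≡ 3 (mod 11).
  Combine with x ≡ 11 (mod 13): since gcd(11, 13) = 1, we get a unique residue mod 143.
    Write x = 3 + 11·t and substitute into x ≡ 11 (mod 13): 11·t ≡ 11 − 3 = 8 (mod 13).
    The inverse of 11 mod 13 is 6 (since 11·6 = 66 = 5·13 + 1), so t ≡ 6·8 = 48 ≡ 9 (mod 13).
    Then x = 3 + 11·9 = 102, valid modulo lcm(11, 13) = 143: x ≡ 102 (mod 143).
  Combine with x ≡ 4 (mod 7): since gcd(143, 7) = 1, we get a unique residue mod 1001.
    Write x = 102 + 143·t and substitute into x ≡ 4 (mod 7): 143·t ≡ 4 − 102 = -98 (mod 7).
    Reduce coefficients mod 7: 3·t ≡ 0 (mod 7).
    The inverse of 3 mod 7 is 5 (since 3·5 = 15 = 2·7 + 1), so t ≡ 5·0 = 0 ≡ 0 (mod 7).
    Then x = 102 + 143·0 = 102, valid modulo lcm(143, 7) = 1001: x ≡ 102 (mod 1001).
Verify: 102 mod 11 = 3 ✓, 102 mod 13 = 11 ✓, 102 mod 7 = 4 ✓.

x ≡ 102 (mod 1001).


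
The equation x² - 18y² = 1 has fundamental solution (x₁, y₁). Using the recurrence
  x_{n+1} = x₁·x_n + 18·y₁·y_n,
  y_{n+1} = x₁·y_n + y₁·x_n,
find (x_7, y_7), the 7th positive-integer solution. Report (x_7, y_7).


Step 1: Find the fundamental solution (x₁, y₁) of x² - 18y² = 1.
  Expand √18 as a continued fraction. a₀ = ⌊√18⌋ = 4; iterate m_{k+1} = d_k·a_k − m_k, d_{k+1} = (18 − m_{k+1}²)/d_k, a_{k+1} = ⌊(a₀ + m_{k+1})/d_{k+1}⌋ (starting m₀ = 0, d₀ = 1), with convergents p_k = a_k·p_{k-1} + p_{k-2}, q_k = a_k·q_{k-1} + q_{k-2} (p₋₁ = 1, q₋₁ = 0):
  k = 0: a₀ = 4; p₀/q₀ = 4/1; p₀² − 18·q₀² = 16 − 18 = -2.
  k = 1: m = 4, d = 2, a = ⌊(4 + 4)/2⌋ = 4; p/q = (4·4 + 1)/(4·1 + 0) = 17/4; p² − 18·q² = 289 − 288 = 1.
  The first convergent with p² − 18·q² = 1 gives the fundamental solution (x₁, y₁) = (17, 4).
Step 2: Apply the recurrence (x_{n+1}, y_{n+1}) = (x₁x_n + 18y₁y_n, x₁y_n + y₁x_n) repeatedly.
  From (x_1, y_1) = (17, 4): x_2 = 17·17 + 18·4·4 = 577; y_2 = 17·4 + 4·17 = 136.
  From (x_2, y_2) = (577, 136): x_3 = 17·577 + 18·4·136 = 19601; y_3 = 17·136 + 4·577 = 4620.
  From (x_3, y_3) = (19601, 4620): x_4 = 17·19601 + 18·4·4620 = 665857; y_4 = 17·4620 + 4·19601 = 156944.
  From (x_4, y_4) = (665857, 156944): x_5 = 17·665857 + 18·4·156944 = 22619537; y_5 = 17·156944 + 4·665857 = 5331476.
  From (x_5, y_5) = (22619537, 5331476): x_6 = 17·22619537 + 18·4·5331476 = 768398401; y_6 = 17·5331476 + 4·22619537 = 181113240.
  From (x_6, y_6) = (768398401, 181113240): x_7 = 17·768398401 + 18·4·181113240 = 26102926097; y_7 = 17·181113240 + 4·768398401 = 6152518684.
Step 3: Verify x_7² - 18·y_7² = 681362750825443653409 - 681362750825443653408 = 1 (should be 1). ✓

(x_1, y_1) = (17, 4); (x_7, y_7) = (26102926097, 6152518684).
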